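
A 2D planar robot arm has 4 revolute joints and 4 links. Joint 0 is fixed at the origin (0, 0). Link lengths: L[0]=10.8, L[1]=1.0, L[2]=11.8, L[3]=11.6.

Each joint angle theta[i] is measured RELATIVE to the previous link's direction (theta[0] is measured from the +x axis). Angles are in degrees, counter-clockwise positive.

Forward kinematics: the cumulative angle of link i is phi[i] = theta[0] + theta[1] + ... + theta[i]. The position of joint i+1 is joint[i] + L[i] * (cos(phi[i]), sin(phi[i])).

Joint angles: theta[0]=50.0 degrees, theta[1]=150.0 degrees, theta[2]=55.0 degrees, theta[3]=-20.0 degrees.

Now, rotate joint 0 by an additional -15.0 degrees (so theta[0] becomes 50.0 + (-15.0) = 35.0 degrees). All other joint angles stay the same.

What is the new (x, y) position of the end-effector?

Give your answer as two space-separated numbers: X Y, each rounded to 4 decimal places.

joint[0] = (0.0000, 0.0000)  (base)
link 0: phi[0] = 35 = 35 deg
  cos(35 deg) = 0.8192, sin(35 deg) = 0.5736
  joint[1] = (0.0000, 0.0000) + 10.8 * (0.8192, 0.5736) = (0.0000 + 8.8468, 0.0000 + 6.1946) = (8.8468, 6.1946)
link 1: phi[1] = 35 + 150 = 185 deg
  cos(185 deg) = -0.9962, sin(185 deg) = -0.0872
  joint[2] = (8.8468, 6.1946) + 1 * (-0.9962, -0.0872) = (8.8468 + -0.9962, 6.1946 + -0.0872) = (7.8506, 6.1075)
link 2: phi[2] = 35 + 150 + 55 = 240 deg
  cos(240 deg) = -0.5000, sin(240 deg) = -0.8660
  joint[3] = (7.8506, 6.1075) + 11.8 * (-0.5000, -0.8660) = (7.8506 + -5.9000, 6.1075 + -10.2191) = (1.9506, -4.1116)
link 3: phi[3] = 35 + 150 + 55 + -20 = 220 deg
  cos(220 deg) = -0.7660, sin(220 deg) = -0.6428
  joint[4] = (1.9506, -4.1116) + 11.6 * (-0.7660, -0.6428) = (1.9506 + -8.8861, -4.1116 + -7.4563) = (-6.9355, -11.5680)
End effector: (-6.9355, -11.5680)

Answer: -6.9355 -11.5680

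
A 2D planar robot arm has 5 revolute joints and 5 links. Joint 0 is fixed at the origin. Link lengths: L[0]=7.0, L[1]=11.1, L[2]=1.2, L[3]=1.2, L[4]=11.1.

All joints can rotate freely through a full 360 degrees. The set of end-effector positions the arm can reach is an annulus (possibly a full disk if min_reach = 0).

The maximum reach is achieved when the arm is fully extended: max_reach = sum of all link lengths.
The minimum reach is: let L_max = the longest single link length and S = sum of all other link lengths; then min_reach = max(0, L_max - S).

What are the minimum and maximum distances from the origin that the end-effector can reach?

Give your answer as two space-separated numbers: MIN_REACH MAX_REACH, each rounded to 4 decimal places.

Link lengths: [7.0, 11.1, 1.2, 1.2, 11.1]
max_reach = 7 + 11.1 + 1.2 + 1.2 + 11.1 = 31.6
L_max = max([7.0, 11.1, 1.2, 1.2, 11.1]) = 11.1
S (sum of others) = 31.6 - 11.1 = 20.5
min_reach = max(0, 11.1 - 20.5) = max(0, -9.4) = 0

Answer: 0.0000 31.6000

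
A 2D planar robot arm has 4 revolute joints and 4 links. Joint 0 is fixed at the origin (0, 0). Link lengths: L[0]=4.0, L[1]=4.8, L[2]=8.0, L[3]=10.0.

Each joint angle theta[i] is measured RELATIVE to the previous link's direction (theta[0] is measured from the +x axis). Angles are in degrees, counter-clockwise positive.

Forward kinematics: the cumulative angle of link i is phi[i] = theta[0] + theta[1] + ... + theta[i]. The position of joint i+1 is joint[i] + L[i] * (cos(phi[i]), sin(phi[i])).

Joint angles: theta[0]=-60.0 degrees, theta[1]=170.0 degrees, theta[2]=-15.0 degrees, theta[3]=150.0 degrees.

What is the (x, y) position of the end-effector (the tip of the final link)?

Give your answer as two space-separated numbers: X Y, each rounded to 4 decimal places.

Answer: -4.5651 -0.0471

Derivation:
joint[0] = (0.0000, 0.0000)  (base)
link 0: phi[0] = -60 = -60 deg
  cos(-60 deg) = 0.5000, sin(-60 deg) = -0.8660
  joint[1] = (0.0000, 0.0000) + 4 * (0.5000, -0.8660) = (0.0000 + 2.0000, 0.0000 + -3.4641) = (2.0000, -3.4641)
link 1: phi[1] = -60 + 170 = 110 deg
  cos(110 deg) = -0.3420, sin(110 deg) = 0.9397
  joint[2] = (2.0000, -3.4641) + 4.8 * (-0.3420, 0.9397) = (2.0000 + -1.6417, -3.4641 + 4.5105) = (0.3583, 1.0464)
link 2: phi[2] = -60 + 170 + -15 = 95 deg
  cos(95 deg) = -0.0872, sin(95 deg) = 0.9962
  joint[3] = (0.3583, 1.0464) + 8 * (-0.0872, 0.9962) = (0.3583 + -0.6972, 1.0464 + 7.9696) = (-0.3389, 9.0160)
link 3: phi[3] = -60 + 170 + -15 + 150 = 245 deg
  cos(245 deg) = -0.4226, sin(245 deg) = -0.9063
  joint[4] = (-0.3389, 9.0160) + 10 * (-0.4226, -0.9063) = (-0.3389 + -4.2262, 9.0160 + -9.0631) = (-4.5651, -0.0471)
End effector: (-4.5651, -0.0471)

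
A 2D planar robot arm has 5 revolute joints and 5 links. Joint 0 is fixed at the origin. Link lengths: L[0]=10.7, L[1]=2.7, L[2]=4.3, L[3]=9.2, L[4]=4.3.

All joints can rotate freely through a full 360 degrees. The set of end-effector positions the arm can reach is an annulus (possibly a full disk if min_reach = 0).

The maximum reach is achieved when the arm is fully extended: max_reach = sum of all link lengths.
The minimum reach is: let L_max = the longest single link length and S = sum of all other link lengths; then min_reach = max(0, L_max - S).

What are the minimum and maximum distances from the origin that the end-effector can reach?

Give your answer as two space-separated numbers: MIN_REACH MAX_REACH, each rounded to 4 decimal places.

Answer: 0.0000 31.2000

Derivation:
Link lengths: [10.7, 2.7, 4.3, 9.2, 4.3]
max_reach = 10.7 + 2.7 + 4.3 + 9.2 + 4.3 = 31.2
L_max = max([10.7, 2.7, 4.3, 9.2, 4.3]) = 10.7
S (sum of others) = 31.2 - 10.7 = 20.5
min_reach = max(0, 10.7 - 20.5) = max(0, -9.8) = 0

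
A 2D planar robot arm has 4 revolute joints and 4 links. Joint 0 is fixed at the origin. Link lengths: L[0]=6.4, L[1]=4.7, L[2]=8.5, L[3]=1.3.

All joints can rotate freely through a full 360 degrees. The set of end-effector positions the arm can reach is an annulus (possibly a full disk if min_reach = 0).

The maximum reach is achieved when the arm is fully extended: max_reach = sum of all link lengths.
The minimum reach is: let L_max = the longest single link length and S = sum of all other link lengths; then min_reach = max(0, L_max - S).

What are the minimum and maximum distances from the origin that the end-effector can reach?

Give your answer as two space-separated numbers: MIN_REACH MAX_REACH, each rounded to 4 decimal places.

Answer: 0.0000 20.9000

Derivation:
Link lengths: [6.4, 4.7, 8.5, 1.3]
max_reach = 6.4 + 4.7 + 8.5 + 1.3 = 20.9
L_max = max([6.4, 4.7, 8.5, 1.3]) = 8.5
S (sum of others) = 20.9 - 8.5 = 12.4
min_reach = max(0, 8.5 - 12.4) = max(0, -3.9) = 0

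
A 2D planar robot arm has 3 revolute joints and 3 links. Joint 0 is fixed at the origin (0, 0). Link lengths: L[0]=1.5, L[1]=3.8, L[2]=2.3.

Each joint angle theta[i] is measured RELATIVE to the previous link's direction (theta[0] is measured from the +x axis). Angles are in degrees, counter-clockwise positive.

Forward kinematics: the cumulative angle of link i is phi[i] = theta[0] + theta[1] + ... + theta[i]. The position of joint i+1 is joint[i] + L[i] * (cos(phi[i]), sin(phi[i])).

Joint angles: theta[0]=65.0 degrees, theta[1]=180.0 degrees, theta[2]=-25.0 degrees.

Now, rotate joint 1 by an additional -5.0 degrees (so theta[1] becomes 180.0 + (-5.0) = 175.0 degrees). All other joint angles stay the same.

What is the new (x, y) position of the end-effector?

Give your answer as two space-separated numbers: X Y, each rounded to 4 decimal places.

Answer: -3.1501 -3.2507

Derivation:
joint[0] = (0.0000, 0.0000)  (base)
link 0: phi[0] = 65 = 65 deg
  cos(65 deg) = 0.4226, sin(65 deg) = 0.9063
  joint[1] = (0.0000, 0.0000) + 1.5 * (0.4226, 0.9063) = (0.0000 + 0.6339, 0.0000 + 1.3595) = (0.6339, 1.3595)
link 1: phi[1] = 65 + 175 = 240 deg
  cos(240 deg) = -0.5000, sin(240 deg) = -0.8660
  joint[2] = (0.6339, 1.3595) + 3.8 * (-0.5000, -0.8660) = (0.6339 + -1.9000, 1.3595 + -3.2909) = (-1.2661, -1.9314)
link 2: phi[2] = 65 + 175 + -25 = 215 deg
  cos(215 deg) = -0.8192, sin(215 deg) = -0.5736
  joint[3] = (-1.2661, -1.9314) + 2.3 * (-0.8192, -0.5736) = (-1.2661 + -1.8840, -1.9314 + -1.3192) = (-3.1501, -3.2507)
End effector: (-3.1501, -3.2507)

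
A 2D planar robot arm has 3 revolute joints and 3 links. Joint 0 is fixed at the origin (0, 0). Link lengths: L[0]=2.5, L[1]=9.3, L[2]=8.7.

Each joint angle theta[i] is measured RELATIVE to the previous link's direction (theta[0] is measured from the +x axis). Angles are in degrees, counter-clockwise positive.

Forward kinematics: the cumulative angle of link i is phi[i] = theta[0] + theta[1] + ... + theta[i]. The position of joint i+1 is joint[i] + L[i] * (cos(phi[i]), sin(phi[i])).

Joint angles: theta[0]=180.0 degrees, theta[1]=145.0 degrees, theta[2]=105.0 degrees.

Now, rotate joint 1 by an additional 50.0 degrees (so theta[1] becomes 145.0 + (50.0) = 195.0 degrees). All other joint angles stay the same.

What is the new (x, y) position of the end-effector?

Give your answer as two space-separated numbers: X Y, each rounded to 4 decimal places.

joint[0] = (0.0000, 0.0000)  (base)
link 0: phi[0] = 180 = 180 deg
  cos(180 deg) = -1.0000, sin(180 deg) = 0.0000
  joint[1] = (0.0000, 0.0000) + 2.5 * (-1.0000, 0.0000) = (0.0000 + -2.5000, 0.0000 + 0.0000) = (-2.5000, 0.0000)
link 1: phi[1] = 180 + 195 = 375 deg
  cos(375 deg) = 0.9659, sin(375 deg) = 0.2588
  joint[2] = (-2.5000, 0.0000) + 9.3 * (0.9659, 0.2588) = (-2.5000 + 8.9831, 0.0000 + 2.4070) = (6.4831, 2.4070)
link 2: phi[2] = 180 + 195 + 105 = 480 deg
  cos(480 deg) = -0.5000, sin(480 deg) = 0.8660
  joint[3] = (6.4831, 2.4070) + 8.7 * (-0.5000, 0.8660) = (6.4831 + -4.3500, 2.4070 + 7.5344) = (2.1331, 9.9414)
End effector: (2.1331, 9.9414)

Answer: 2.1331 9.9414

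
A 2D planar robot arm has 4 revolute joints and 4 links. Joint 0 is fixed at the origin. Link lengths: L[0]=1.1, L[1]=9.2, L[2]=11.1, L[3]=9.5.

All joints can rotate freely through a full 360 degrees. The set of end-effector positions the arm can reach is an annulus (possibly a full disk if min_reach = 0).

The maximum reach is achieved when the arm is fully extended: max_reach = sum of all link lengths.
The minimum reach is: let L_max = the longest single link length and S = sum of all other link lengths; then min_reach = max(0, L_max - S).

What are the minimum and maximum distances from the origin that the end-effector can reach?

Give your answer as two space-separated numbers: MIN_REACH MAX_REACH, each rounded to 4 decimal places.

Answer: 0.0000 30.9000

Derivation:
Link lengths: [1.1, 9.2, 11.1, 9.5]
max_reach = 1.1 + 9.2 + 11.1 + 9.5 = 30.9
L_max = max([1.1, 9.2, 11.1, 9.5]) = 11.1
S (sum of others) = 30.9 - 11.1 = 19.8
min_reach = max(0, 11.1 - 19.8) = max(0, -8.7) = 0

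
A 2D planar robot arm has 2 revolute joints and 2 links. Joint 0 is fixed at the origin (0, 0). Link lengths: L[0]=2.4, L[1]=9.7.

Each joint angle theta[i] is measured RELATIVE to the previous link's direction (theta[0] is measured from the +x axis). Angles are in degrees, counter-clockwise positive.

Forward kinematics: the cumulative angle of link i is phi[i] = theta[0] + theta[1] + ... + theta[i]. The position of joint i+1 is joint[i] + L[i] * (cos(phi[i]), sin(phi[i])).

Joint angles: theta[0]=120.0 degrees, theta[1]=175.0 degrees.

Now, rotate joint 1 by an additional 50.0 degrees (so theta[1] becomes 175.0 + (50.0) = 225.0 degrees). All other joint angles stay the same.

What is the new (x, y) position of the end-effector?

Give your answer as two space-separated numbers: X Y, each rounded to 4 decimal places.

Answer: 8.1695 -0.4321

Derivation:
joint[0] = (0.0000, 0.0000)  (base)
link 0: phi[0] = 120 = 120 deg
  cos(120 deg) = -0.5000, sin(120 deg) = 0.8660
  joint[1] = (0.0000, 0.0000) + 2.4 * (-0.5000, 0.8660) = (0.0000 + -1.2000, 0.0000 + 2.0785) = (-1.2000, 2.0785)
link 1: phi[1] = 120 + 225 = 345 deg
  cos(345 deg) = 0.9659, sin(345 deg) = -0.2588
  joint[2] = (-1.2000, 2.0785) + 9.7 * (0.9659, -0.2588) = (-1.2000 + 9.3695, 2.0785 + -2.5105) = (8.1695, -0.4321)
End effector: (8.1695, -0.4321)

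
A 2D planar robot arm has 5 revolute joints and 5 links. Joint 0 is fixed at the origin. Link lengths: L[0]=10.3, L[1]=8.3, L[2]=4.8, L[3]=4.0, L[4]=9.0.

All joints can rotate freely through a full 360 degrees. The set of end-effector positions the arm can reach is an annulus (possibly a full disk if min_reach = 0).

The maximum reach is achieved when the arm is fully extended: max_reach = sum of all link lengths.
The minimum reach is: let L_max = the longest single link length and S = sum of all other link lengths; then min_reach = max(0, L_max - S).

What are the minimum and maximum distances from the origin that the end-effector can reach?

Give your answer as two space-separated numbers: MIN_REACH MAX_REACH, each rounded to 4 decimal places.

Link lengths: [10.3, 8.3, 4.8, 4.0, 9.0]
max_reach = 10.3 + 8.3 + 4.8 + 4 + 9 = 36.4
L_max = max([10.3, 8.3, 4.8, 4.0, 9.0]) = 10.3
S (sum of others) = 36.4 - 10.3 = 26.1
min_reach = max(0, 10.3 - 26.1) = max(0, -15.8) = 0

Answer: 0.0000 36.4000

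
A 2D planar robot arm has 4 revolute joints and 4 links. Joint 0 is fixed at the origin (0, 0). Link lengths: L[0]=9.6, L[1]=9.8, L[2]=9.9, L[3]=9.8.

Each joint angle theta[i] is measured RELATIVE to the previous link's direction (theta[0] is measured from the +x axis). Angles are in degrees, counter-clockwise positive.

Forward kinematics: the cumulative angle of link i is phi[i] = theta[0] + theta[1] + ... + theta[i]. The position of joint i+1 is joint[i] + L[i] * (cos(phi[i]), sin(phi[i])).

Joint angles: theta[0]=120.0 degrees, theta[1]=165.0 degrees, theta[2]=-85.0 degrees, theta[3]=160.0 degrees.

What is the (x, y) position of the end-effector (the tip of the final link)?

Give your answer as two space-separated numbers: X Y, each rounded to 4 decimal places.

joint[0] = (0.0000, 0.0000)  (base)
link 0: phi[0] = 120 = 120 deg
  cos(120 deg) = -0.5000, sin(120 deg) = 0.8660
  joint[1] = (0.0000, 0.0000) + 9.6 * (-0.5000, 0.8660) = (0.0000 + -4.8000, 0.0000 + 8.3138) = (-4.8000, 8.3138)
link 1: phi[1] = 120 + 165 = 285 deg
  cos(285 deg) = 0.2588, sin(285 deg) = -0.9659
  joint[2] = (-4.8000, 8.3138) + 9.8 * (0.2588, -0.9659) = (-4.8000 + 2.5364, 8.3138 + -9.4661) = (-2.2636, -1.1522)
link 2: phi[2] = 120 + 165 + -85 = 200 deg
  cos(200 deg) = -0.9397, sin(200 deg) = -0.3420
  joint[3] = (-2.2636, -1.1522) + 9.9 * (-0.9397, -0.3420) = (-2.2636 + -9.3030, -1.1522 + -3.3860) = (-11.5665, -4.5382)
link 3: phi[3] = 120 + 165 + -85 + 160 = 360 deg
  cos(360 deg) = 1.0000, sin(360 deg) = -0.0000
  joint[4] = (-11.5665, -4.5382) + 9.8 * (1.0000, -0.0000) = (-11.5665 + 9.8000, -4.5382 + -0.0000) = (-1.7665, -4.5382)
End effector: (-1.7665, -4.5382)

Answer: -1.7665 -4.5382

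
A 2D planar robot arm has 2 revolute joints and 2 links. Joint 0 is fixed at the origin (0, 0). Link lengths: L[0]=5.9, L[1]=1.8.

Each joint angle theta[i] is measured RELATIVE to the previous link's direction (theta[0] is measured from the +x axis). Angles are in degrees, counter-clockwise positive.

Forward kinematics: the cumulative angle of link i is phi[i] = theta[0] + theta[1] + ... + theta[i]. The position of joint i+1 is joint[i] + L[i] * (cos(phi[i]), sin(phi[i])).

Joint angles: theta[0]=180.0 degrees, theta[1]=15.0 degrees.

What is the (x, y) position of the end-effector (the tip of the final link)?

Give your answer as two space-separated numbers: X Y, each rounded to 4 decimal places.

joint[0] = (0.0000, 0.0000)  (base)
link 0: phi[0] = 180 = 180 deg
  cos(180 deg) = -1.0000, sin(180 deg) = 0.0000
  joint[1] = (0.0000, 0.0000) + 5.9 * (-1.0000, 0.0000) = (0.0000 + -5.9000, 0.0000 + 0.0000) = (-5.9000, 0.0000)
link 1: phi[1] = 180 + 15 = 195 deg
  cos(195 deg) = -0.9659, sin(195 deg) = -0.2588
  joint[2] = (-5.9000, 0.0000) + 1.8 * (-0.9659, -0.2588) = (-5.9000 + -1.7387, 0.0000 + -0.4659) = (-7.6387, -0.4659)
End effector: (-7.6387, -0.4659)

Answer: -7.6387 -0.4659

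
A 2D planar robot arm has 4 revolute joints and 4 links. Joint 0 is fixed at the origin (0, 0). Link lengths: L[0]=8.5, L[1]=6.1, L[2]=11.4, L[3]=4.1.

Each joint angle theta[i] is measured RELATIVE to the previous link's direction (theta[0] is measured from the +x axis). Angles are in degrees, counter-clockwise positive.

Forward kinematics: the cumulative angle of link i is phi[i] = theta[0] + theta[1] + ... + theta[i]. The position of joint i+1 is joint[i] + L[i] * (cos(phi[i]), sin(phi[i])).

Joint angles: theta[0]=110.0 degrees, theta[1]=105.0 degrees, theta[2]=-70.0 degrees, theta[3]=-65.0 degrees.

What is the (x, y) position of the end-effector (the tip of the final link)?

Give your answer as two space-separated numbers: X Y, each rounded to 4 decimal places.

Answer: -16.5304 15.0651

Derivation:
joint[0] = (0.0000, 0.0000)  (base)
link 0: phi[0] = 110 = 110 deg
  cos(110 deg) = -0.3420, sin(110 deg) = 0.9397
  joint[1] = (0.0000, 0.0000) + 8.5 * (-0.3420, 0.9397) = (0.0000 + -2.9072, 0.0000 + 7.9874) = (-2.9072, 7.9874)
link 1: phi[1] = 110 + 105 = 215 deg
  cos(215 deg) = -0.8192, sin(215 deg) = -0.5736
  joint[2] = (-2.9072, 7.9874) + 6.1 * (-0.8192, -0.5736) = (-2.9072 + -4.9968, 7.9874 + -3.4988) = (-7.9040, 4.4886)
link 2: phi[2] = 110 + 105 + -70 = 145 deg
  cos(145 deg) = -0.8192, sin(145 deg) = 0.5736
  joint[3] = (-7.9040, 4.4886) + 11.4 * (-0.8192, 0.5736) = (-7.9040 + -9.3383, 4.4886 + 6.5388) = (-17.2423, 11.0273)
link 3: phi[3] = 110 + 105 + -70 + -65 = 80 deg
  cos(80 deg) = 0.1736, sin(80 deg) = 0.9848
  joint[4] = (-17.2423, 11.0273) + 4.1 * (0.1736, 0.9848) = (-17.2423 + 0.7120, 11.0273 + 4.0377) = (-16.5304, 15.0651)
End effector: (-16.5304, 15.0651)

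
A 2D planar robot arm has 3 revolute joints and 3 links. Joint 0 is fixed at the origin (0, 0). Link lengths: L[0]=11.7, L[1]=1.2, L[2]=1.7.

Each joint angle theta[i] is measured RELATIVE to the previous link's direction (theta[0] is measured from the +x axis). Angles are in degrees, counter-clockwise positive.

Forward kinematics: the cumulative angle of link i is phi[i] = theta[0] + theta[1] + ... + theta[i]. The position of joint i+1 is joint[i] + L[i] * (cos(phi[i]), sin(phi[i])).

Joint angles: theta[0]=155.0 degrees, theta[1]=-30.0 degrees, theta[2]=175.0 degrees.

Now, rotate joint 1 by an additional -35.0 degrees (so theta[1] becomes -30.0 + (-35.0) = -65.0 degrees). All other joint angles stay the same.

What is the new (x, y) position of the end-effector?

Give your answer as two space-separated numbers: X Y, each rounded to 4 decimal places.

joint[0] = (0.0000, 0.0000)  (base)
link 0: phi[0] = 155 = 155 deg
  cos(155 deg) = -0.9063, sin(155 deg) = 0.4226
  joint[1] = (0.0000, 0.0000) + 11.7 * (-0.9063, 0.4226) = (0.0000 + -10.6038, 0.0000 + 4.9446) = (-10.6038, 4.9446)
link 1: phi[1] = 155 + -65 = 90 deg
  cos(90 deg) = 0.0000, sin(90 deg) = 1.0000
  joint[2] = (-10.6038, 4.9446) + 1.2 * (0.0000, 1.0000) = (-10.6038 + 0.0000, 4.9446 + 1.2000) = (-10.6038, 6.1446)
link 2: phi[2] = 155 + -65 + 175 = 265 deg
  cos(265 deg) = -0.0872, sin(265 deg) = -0.9962
  joint[3] = (-10.6038, 6.1446) + 1.7 * (-0.0872, -0.9962) = (-10.6038 + -0.1482, 6.1446 + -1.6935) = (-10.7520, 4.4511)
End effector: (-10.7520, 4.4511)

Answer: -10.7520 4.4511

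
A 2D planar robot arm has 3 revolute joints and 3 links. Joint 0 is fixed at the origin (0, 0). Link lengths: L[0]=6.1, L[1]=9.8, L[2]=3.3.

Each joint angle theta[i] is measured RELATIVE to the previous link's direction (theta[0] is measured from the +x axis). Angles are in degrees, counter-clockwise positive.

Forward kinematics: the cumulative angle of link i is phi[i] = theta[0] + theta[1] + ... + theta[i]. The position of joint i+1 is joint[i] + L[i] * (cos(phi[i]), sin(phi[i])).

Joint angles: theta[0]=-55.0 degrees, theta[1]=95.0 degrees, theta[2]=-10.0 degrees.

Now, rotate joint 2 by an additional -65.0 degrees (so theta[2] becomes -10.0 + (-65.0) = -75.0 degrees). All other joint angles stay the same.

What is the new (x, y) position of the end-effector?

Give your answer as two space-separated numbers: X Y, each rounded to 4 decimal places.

Answer: 13.7093 -0.5903

Derivation:
joint[0] = (0.0000, 0.0000)  (base)
link 0: phi[0] = -55 = -55 deg
  cos(-55 deg) = 0.5736, sin(-55 deg) = -0.8192
  joint[1] = (0.0000, 0.0000) + 6.1 * (0.5736, -0.8192) = (0.0000 + 3.4988, 0.0000 + -4.9968) = (3.4988, -4.9968)
link 1: phi[1] = -55 + 95 = 40 deg
  cos(40 deg) = 0.7660, sin(40 deg) = 0.6428
  joint[2] = (3.4988, -4.9968) + 9.8 * (0.7660, 0.6428) = (3.4988 + 7.5072, -4.9968 + 6.2993) = (11.0061, 1.3025)
link 2: phi[2] = -55 + 95 + -75 = -35 deg
  cos(-35 deg) = 0.8192, sin(-35 deg) = -0.5736
  joint[3] = (11.0061, 1.3025) + 3.3 * (0.8192, -0.5736) = (11.0061 + 2.7032, 1.3025 + -1.8928) = (13.7093, -0.5903)
End effector: (13.7093, -0.5903)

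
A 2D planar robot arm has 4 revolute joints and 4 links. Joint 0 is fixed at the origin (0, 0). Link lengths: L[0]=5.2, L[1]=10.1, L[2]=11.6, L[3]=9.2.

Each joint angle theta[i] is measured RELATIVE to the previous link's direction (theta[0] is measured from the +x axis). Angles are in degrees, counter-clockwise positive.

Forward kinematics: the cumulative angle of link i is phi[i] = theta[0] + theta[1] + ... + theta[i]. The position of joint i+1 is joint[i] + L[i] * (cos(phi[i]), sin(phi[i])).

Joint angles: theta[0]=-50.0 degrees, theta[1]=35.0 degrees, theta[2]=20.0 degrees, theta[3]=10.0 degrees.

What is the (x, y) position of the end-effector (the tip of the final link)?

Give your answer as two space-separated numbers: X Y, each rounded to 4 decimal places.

joint[0] = (0.0000, 0.0000)  (base)
link 0: phi[0] = -50 = -50 deg
  cos(-50 deg) = 0.6428, sin(-50 deg) = -0.7660
  joint[1] = (0.0000, 0.0000) + 5.2 * (0.6428, -0.7660) = (0.0000 + 3.3425, 0.0000 + -3.9834) = (3.3425, -3.9834)
link 1: phi[1] = -50 + 35 = -15 deg
  cos(-15 deg) = 0.9659, sin(-15 deg) = -0.2588
  joint[2] = (3.3425, -3.9834) + 10.1 * (0.9659, -0.2588) = (3.3425 + 9.7559, -3.9834 + -2.6141) = (13.0983, -6.5975)
link 2: phi[2] = -50 + 35 + 20 = 5 deg
  cos(5 deg) = 0.9962, sin(5 deg) = 0.0872
  joint[3] = (13.0983, -6.5975) + 11.6 * (0.9962, 0.0872) = (13.0983 + 11.5559, -6.5975 + 1.0110) = (24.6542, -5.5865)
link 3: phi[3] = -50 + 35 + 20 + 10 = 15 deg
  cos(15 deg) = 0.9659, sin(15 deg) = 0.2588
  joint[4] = (24.6542, -5.5865) + 9.2 * (0.9659, 0.2588) = (24.6542 + 8.8865, -5.5865 + 2.3811) = (33.5407, -3.2054)
End effector: (33.5407, -3.2054)

Answer: 33.5407 -3.2054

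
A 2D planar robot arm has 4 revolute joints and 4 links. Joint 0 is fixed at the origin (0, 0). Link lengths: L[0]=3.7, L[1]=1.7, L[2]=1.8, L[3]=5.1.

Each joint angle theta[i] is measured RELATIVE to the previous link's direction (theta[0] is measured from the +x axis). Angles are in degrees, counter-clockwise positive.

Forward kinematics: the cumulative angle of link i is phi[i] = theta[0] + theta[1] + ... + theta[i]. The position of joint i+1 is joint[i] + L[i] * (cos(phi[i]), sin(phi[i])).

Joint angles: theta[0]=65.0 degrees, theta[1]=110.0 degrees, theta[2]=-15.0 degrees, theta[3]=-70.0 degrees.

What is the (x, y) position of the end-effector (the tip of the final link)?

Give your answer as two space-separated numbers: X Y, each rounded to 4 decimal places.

Answer: -1.8213 9.2171

Derivation:
joint[0] = (0.0000, 0.0000)  (base)
link 0: phi[0] = 65 = 65 deg
  cos(65 deg) = 0.4226, sin(65 deg) = 0.9063
  joint[1] = (0.0000, 0.0000) + 3.7 * (0.4226, 0.9063) = (0.0000 + 1.5637, 0.0000 + 3.3533) = (1.5637, 3.3533)
link 1: phi[1] = 65 + 110 = 175 deg
  cos(175 deg) = -0.9962, sin(175 deg) = 0.0872
  joint[2] = (1.5637, 3.3533) + 1.7 * (-0.9962, 0.0872) = (1.5637 + -1.6935, 3.3533 + 0.1482) = (-0.1298, 3.5015)
link 2: phi[2] = 65 + 110 + -15 = 160 deg
  cos(160 deg) = -0.9397, sin(160 deg) = 0.3420
  joint[3] = (-0.1298, 3.5015) + 1.8 * (-0.9397, 0.3420) = (-0.1298 + -1.6914, 3.5015 + 0.6156) = (-1.8213, 4.1171)
link 3: phi[3] = 65 + 110 + -15 + -70 = 90 deg
  cos(90 deg) = 0.0000, sin(90 deg) = 1.0000
  joint[4] = (-1.8213, 4.1171) + 5.1 * (0.0000, 1.0000) = (-1.8213 + 0.0000, 4.1171 + 5.1000) = (-1.8213, 9.2171)
End effector: (-1.8213, 9.2171)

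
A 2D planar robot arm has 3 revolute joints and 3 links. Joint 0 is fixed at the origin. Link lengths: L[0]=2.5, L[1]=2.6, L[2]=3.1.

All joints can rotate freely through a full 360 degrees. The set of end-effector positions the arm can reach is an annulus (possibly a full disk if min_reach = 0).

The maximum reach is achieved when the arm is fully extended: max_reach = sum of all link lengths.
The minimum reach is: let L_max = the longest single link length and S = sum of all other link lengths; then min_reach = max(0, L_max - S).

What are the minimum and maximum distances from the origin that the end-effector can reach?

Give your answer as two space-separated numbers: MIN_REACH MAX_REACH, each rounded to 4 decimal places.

Answer: 0.0000 8.2000

Derivation:
Link lengths: [2.5, 2.6, 3.1]
max_reach = 2.5 + 2.6 + 3.1 = 8.2
L_max = max([2.5, 2.6, 3.1]) = 3.1
S (sum of others) = 8.2 - 3.1 = 5.1
min_reach = max(0, 3.1 - 5.1) = max(0, -2) = 0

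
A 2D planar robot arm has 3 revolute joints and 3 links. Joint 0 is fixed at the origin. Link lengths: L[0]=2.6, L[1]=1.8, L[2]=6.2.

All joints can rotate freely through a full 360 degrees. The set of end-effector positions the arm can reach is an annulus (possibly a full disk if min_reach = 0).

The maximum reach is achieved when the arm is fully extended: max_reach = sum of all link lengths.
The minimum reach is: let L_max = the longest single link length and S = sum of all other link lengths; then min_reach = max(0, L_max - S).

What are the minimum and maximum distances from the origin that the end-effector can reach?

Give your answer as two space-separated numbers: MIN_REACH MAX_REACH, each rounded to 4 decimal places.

Answer: 1.8000 10.6000

Derivation:
Link lengths: [2.6, 1.8, 6.2]
max_reach = 2.6 + 1.8 + 6.2 = 10.6
L_max = max([2.6, 1.8, 6.2]) = 6.2
S (sum of others) = 10.6 - 6.2 = 4.4
min_reach = max(0, 6.2 - 4.4) = max(0, 1.8) = 1.8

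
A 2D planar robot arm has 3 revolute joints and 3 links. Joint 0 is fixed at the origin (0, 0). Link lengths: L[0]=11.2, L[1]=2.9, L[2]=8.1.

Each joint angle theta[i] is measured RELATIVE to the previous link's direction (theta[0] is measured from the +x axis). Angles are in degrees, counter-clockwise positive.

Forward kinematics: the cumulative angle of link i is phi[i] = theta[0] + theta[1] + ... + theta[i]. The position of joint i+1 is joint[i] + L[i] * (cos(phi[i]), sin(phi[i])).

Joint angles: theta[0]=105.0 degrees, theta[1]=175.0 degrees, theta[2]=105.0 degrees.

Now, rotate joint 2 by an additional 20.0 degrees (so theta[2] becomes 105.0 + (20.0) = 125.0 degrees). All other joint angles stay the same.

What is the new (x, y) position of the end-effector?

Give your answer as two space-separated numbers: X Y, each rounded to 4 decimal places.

Answer: 3.3324 13.6900

Derivation:
joint[0] = (0.0000, 0.0000)  (base)
link 0: phi[0] = 105 = 105 deg
  cos(105 deg) = -0.2588, sin(105 deg) = 0.9659
  joint[1] = (0.0000, 0.0000) + 11.2 * (-0.2588, 0.9659) = (0.0000 + -2.8988, 0.0000 + 10.8184) = (-2.8988, 10.8184)
link 1: phi[1] = 105 + 175 = 280 deg
  cos(280 deg) = 0.1736, sin(280 deg) = -0.9848
  joint[2] = (-2.8988, 10.8184) + 2.9 * (0.1736, -0.9848) = (-2.8988 + 0.5036, 10.8184 + -2.8559) = (-2.3952, 7.9624)
link 2: phi[2] = 105 + 175 + 125 = 405 deg
  cos(405 deg) = 0.7071, sin(405 deg) = 0.7071
  joint[3] = (-2.3952, 7.9624) + 8.1 * (0.7071, 0.7071) = (-2.3952 + 5.7276, 7.9624 + 5.7276) = (3.3324, 13.6900)
End effector: (3.3324, 13.6900)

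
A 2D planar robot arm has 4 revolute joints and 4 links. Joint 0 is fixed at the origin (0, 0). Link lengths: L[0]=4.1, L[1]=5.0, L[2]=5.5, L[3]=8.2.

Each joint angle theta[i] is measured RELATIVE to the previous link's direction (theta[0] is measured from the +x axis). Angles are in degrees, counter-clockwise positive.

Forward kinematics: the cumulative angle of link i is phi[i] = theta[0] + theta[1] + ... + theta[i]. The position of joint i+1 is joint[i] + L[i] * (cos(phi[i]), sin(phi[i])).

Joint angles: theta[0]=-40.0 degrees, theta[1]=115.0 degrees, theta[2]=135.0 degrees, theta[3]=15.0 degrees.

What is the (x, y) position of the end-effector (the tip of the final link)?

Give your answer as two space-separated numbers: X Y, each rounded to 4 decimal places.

joint[0] = (0.0000, 0.0000)  (base)
link 0: phi[0] = -40 = -40 deg
  cos(-40 deg) = 0.7660, sin(-40 deg) = -0.6428
  joint[1] = (0.0000, 0.0000) + 4.1 * (0.7660, -0.6428) = (0.0000 + 3.1408, 0.0000 + -2.6354) = (3.1408, -2.6354)
link 1: phi[1] = -40 + 115 = 75 deg
  cos(75 deg) = 0.2588, sin(75 deg) = 0.9659
  joint[2] = (3.1408, -2.6354) + 5 * (0.2588, 0.9659) = (3.1408 + 1.2941, -2.6354 + 4.8296) = (4.4349, 2.1942)
link 2: phi[2] = -40 + 115 + 135 = 210 deg
  cos(210 deg) = -0.8660, sin(210 deg) = -0.5000
  joint[3] = (4.4349, 2.1942) + 5.5 * (-0.8660, -0.5000) = (4.4349 + -4.7631, 2.1942 + -2.7500) = (-0.3283, -0.5558)
link 3: phi[3] = -40 + 115 + 135 + 15 = 225 deg
  cos(225 deg) = -0.7071, sin(225 deg) = -0.7071
  joint[4] = (-0.3283, -0.5558) + 8.2 * (-0.7071, -0.7071) = (-0.3283 + -5.7983, -0.5558 + -5.7983) = (-6.1265, -6.3541)
End effector: (-6.1265, -6.3541)

Answer: -6.1265 -6.3541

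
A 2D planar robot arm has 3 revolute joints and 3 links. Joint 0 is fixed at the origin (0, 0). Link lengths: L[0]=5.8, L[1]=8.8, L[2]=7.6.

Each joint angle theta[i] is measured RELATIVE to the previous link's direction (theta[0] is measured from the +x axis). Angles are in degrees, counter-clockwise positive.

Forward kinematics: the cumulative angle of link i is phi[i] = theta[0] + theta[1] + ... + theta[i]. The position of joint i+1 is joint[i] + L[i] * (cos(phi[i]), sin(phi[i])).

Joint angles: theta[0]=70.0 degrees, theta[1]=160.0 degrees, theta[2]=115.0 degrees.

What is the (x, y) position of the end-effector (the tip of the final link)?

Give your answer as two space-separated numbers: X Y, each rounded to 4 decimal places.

joint[0] = (0.0000, 0.0000)  (base)
link 0: phi[0] = 70 = 70 deg
  cos(70 deg) = 0.3420, sin(70 deg) = 0.9397
  joint[1] = (0.0000, 0.0000) + 5.8 * (0.3420, 0.9397) = (0.0000 + 1.9837, 0.0000 + 5.4502) = (1.9837, 5.4502)
link 1: phi[1] = 70 + 160 = 230 deg
  cos(230 deg) = -0.6428, sin(230 deg) = -0.7660
  joint[2] = (1.9837, 5.4502) + 8.8 * (-0.6428, -0.7660) = (1.9837 + -5.6565, 5.4502 + -6.7412) = (-3.6728, -1.2910)
link 2: phi[2] = 70 + 160 + 115 = 345 deg
  cos(345 deg) = 0.9659, sin(345 deg) = -0.2588
  joint[3] = (-3.6728, -1.2910) + 7.6 * (0.9659, -0.2588) = (-3.6728 + 7.3410, -1.2910 + -1.9670) = (3.6682, -3.2580)
End effector: (3.6682, -3.2580)

Answer: 3.6682 -3.2580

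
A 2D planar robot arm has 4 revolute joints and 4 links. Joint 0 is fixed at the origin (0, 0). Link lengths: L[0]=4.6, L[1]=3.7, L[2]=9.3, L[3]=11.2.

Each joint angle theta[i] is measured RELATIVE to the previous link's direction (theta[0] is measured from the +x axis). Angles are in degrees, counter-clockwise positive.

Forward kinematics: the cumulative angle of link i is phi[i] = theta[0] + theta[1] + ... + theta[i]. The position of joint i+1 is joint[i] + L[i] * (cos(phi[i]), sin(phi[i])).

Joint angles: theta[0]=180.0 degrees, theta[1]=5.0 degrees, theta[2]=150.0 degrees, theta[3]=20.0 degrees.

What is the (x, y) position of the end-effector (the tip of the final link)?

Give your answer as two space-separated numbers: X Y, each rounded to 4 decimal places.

joint[0] = (0.0000, 0.0000)  (base)
link 0: phi[0] = 180 = 180 deg
  cos(180 deg) = -1.0000, sin(180 deg) = 0.0000
  joint[1] = (0.0000, 0.0000) + 4.6 * (-1.0000, 0.0000) = (0.0000 + -4.6000, 0.0000 + 0.0000) = (-4.6000, 0.0000)
link 1: phi[1] = 180 + 5 = 185 deg
  cos(185 deg) = -0.9962, sin(185 deg) = -0.0872
  joint[2] = (-4.6000, 0.0000) + 3.7 * (-0.9962, -0.0872) = (-4.6000 + -3.6859, 0.0000 + -0.3225) = (-8.2859, -0.3225)
link 2: phi[2] = 180 + 5 + 150 = 335 deg
  cos(335 deg) = 0.9063, sin(335 deg) = -0.4226
  joint[3] = (-8.2859, -0.3225) + 9.3 * (0.9063, -0.4226) = (-8.2859 + 8.4287, -0.3225 + -3.9303) = (0.1427, -4.2528)
link 3: phi[3] = 180 + 5 + 150 + 20 = 355 deg
  cos(355 deg) = 0.9962, sin(355 deg) = -0.0872
  joint[4] = (0.1427, -4.2528) + 11.2 * (0.9962, -0.0872) = (0.1427 + 11.1574, -4.2528 + -0.9761) = (11.3001, -5.2290)
End effector: (11.3001, -5.2290)

Answer: 11.3001 -5.2290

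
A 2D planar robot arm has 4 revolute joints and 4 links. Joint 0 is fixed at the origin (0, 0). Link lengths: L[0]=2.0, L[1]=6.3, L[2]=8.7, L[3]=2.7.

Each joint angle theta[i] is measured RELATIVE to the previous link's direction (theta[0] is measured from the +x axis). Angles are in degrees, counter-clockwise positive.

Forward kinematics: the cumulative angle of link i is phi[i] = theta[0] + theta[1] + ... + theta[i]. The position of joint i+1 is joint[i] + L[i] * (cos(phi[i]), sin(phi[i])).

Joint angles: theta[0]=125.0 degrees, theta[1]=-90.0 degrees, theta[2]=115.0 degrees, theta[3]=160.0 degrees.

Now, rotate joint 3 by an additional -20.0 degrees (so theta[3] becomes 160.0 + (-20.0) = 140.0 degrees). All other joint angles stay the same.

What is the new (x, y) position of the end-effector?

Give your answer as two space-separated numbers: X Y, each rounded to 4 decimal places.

joint[0] = (0.0000, 0.0000)  (base)
link 0: phi[0] = 125 = 125 deg
  cos(125 deg) = -0.5736, sin(125 deg) = 0.8192
  joint[1] = (0.0000, 0.0000) + 2 * (-0.5736, 0.8192) = (0.0000 + -1.1472, 0.0000 + 1.6383) = (-1.1472, 1.6383)
link 1: phi[1] = 125 + -90 = 35 deg
  cos(35 deg) = 0.8192, sin(35 deg) = 0.5736
  joint[2] = (-1.1472, 1.6383) + 6.3 * (0.8192, 0.5736) = (-1.1472 + 5.1607, 1.6383 + 3.6135) = (4.0135, 5.2518)
link 2: phi[2] = 125 + -90 + 115 = 150 deg
  cos(150 deg) = -0.8660, sin(150 deg) = 0.5000
  joint[3] = (4.0135, 5.2518) + 8.7 * (-0.8660, 0.5000) = (4.0135 + -7.5344, 5.2518 + 4.3500) = (-3.5209, 9.6018)
link 3: phi[3] = 125 + -90 + 115 + 140 = 290 deg
  cos(290 deg) = 0.3420, sin(290 deg) = -0.9397
  joint[4] = (-3.5209, 9.6018) + 2.7 * (0.3420, -0.9397) = (-3.5209 + 0.9235, 9.6018 + -2.5372) = (-2.5975, 7.0647)
End effector: (-2.5975, 7.0647)

Answer: -2.5975 7.0647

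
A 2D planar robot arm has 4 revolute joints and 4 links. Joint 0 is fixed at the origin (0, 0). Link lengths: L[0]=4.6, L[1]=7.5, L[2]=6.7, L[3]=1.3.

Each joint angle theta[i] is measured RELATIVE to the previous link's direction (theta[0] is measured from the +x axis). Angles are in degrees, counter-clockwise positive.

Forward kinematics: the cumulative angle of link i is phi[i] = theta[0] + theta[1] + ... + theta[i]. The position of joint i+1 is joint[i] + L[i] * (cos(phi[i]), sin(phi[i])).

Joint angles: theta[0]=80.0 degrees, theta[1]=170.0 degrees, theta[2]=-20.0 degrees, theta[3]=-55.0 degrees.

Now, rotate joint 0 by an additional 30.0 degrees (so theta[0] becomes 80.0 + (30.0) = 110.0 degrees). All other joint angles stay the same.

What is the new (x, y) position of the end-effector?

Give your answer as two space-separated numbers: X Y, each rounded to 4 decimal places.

joint[0] = (0.0000, 0.0000)  (base)
link 0: phi[0] = 110 = 110 deg
  cos(110 deg) = -0.3420, sin(110 deg) = 0.9397
  joint[1] = (0.0000, 0.0000) + 4.6 * (-0.3420, 0.9397) = (0.0000 + -1.5733, 0.0000 + 4.3226) = (-1.5733, 4.3226)
link 1: phi[1] = 110 + 170 = 280 deg
  cos(280 deg) = 0.1736, sin(280 deg) = -0.9848
  joint[2] = (-1.5733, 4.3226) + 7.5 * (0.1736, -0.9848) = (-1.5733 + 1.3024, 4.3226 + -7.3861) = (-0.2709, -3.0635)
link 2: phi[2] = 110 + 170 + -20 = 260 deg
  cos(260 deg) = -0.1736, sin(260 deg) = -0.9848
  joint[3] = (-0.2709, -3.0635) + 6.7 * (-0.1736, -0.9848) = (-0.2709 + -1.1634, -3.0635 + -6.5982) = (-1.4344, -9.6617)
link 3: phi[3] = 110 + 170 + -20 + -55 = 205 deg
  cos(205 deg) = -0.9063, sin(205 deg) = -0.4226
  joint[4] = (-1.4344, -9.6617) + 1.3 * (-0.9063, -0.4226) = (-1.4344 + -1.1782, -9.6617 + -0.5494) = (-2.6126, -10.2111)
End effector: (-2.6126, -10.2111)

Answer: -2.6126 -10.2111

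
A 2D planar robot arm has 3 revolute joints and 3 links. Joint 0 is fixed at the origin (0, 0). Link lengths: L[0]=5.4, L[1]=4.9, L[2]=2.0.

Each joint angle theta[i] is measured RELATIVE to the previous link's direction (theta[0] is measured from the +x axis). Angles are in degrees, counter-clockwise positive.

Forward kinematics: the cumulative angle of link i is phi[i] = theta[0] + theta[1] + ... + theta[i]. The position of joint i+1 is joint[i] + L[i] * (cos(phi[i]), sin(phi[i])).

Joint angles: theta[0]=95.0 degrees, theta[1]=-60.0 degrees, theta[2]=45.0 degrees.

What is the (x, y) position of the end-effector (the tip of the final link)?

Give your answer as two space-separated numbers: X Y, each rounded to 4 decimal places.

joint[0] = (0.0000, 0.0000)  (base)
link 0: phi[0] = 95 = 95 deg
  cos(95 deg) = -0.0872, sin(95 deg) = 0.9962
  joint[1] = (0.0000, 0.0000) + 5.4 * (-0.0872, 0.9962) = (0.0000 + -0.4706, 0.0000 + 5.3795) = (-0.4706, 5.3795)
link 1: phi[1] = 95 + -60 = 35 deg
  cos(35 deg) = 0.8192, sin(35 deg) = 0.5736
  joint[2] = (-0.4706, 5.3795) + 4.9 * (0.8192, 0.5736) = (-0.4706 + 4.0138, 5.3795 + 2.8105) = (3.5432, 8.1900)
link 2: phi[2] = 95 + -60 + 45 = 80 deg
  cos(80 deg) = 0.1736, sin(80 deg) = 0.9848
  joint[3] = (3.5432, 8.1900) + 2 * (0.1736, 0.9848) = (3.5432 + 0.3473, 8.1900 + 1.9696) = (3.8905, 10.1596)
End effector: (3.8905, 10.1596)

Answer: 3.8905 10.1596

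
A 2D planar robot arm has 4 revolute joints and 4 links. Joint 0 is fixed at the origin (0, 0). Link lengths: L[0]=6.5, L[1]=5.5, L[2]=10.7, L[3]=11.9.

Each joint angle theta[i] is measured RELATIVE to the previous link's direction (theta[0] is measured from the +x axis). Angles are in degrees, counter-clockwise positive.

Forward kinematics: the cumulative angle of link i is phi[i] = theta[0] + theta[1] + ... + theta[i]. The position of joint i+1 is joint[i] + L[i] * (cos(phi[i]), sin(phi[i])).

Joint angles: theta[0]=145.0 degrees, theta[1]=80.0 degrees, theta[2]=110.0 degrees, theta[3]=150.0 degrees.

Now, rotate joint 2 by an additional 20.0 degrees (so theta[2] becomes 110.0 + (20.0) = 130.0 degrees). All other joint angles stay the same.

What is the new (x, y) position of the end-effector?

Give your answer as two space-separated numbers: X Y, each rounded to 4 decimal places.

joint[0] = (0.0000, 0.0000)  (base)
link 0: phi[0] = 145 = 145 deg
  cos(145 deg) = -0.8192, sin(145 deg) = 0.5736
  joint[1] = (0.0000, 0.0000) + 6.5 * (-0.8192, 0.5736) = (0.0000 + -5.3245, 0.0000 + 3.7282) = (-5.3245, 3.7282)
link 1: phi[1] = 145 + 80 = 225 deg
  cos(225 deg) = -0.7071, sin(225 deg) = -0.7071
  joint[2] = (-5.3245, 3.7282) + 5.5 * (-0.7071, -0.7071) = (-5.3245 + -3.8891, 3.7282 + -3.8891) = (-9.2136, -0.1608)
link 2: phi[2] = 145 + 80 + 130 = 355 deg
  cos(355 deg) = 0.9962, sin(355 deg) = -0.0872
  joint[3] = (-9.2136, -0.1608) + 10.7 * (0.9962, -0.0872) = (-9.2136 + 10.6593, -0.1608 + -0.9326) = (1.4457, -1.0934)
link 3: phi[3] = 145 + 80 + 130 + 150 = 505 deg
  cos(505 deg) = -0.8192, sin(505 deg) = 0.5736
  joint[4] = (1.4457, -1.0934) + 11.9 * (-0.8192, 0.5736) = (1.4457 + -9.7479, -1.0934 + 6.8256) = (-8.3022, 5.7322)
End effector: (-8.3022, 5.7322)

Answer: -8.3022 5.7322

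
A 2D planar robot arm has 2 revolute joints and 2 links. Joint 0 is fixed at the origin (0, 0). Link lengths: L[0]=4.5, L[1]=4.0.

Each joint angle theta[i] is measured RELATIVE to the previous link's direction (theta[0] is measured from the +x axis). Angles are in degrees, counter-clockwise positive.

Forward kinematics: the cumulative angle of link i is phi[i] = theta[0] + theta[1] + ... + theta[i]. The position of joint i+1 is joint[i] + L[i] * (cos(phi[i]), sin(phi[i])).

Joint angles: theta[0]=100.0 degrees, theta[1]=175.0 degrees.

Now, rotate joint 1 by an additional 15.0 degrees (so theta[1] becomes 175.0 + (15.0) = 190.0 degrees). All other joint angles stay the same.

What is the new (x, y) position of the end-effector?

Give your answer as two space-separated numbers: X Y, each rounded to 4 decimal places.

Answer: 0.5867 0.6729

Derivation:
joint[0] = (0.0000, 0.0000)  (base)
link 0: phi[0] = 100 = 100 deg
  cos(100 deg) = -0.1736, sin(100 deg) = 0.9848
  joint[1] = (0.0000, 0.0000) + 4.5 * (-0.1736, 0.9848) = (0.0000 + -0.7814, 0.0000 + 4.4316) = (-0.7814, 4.4316)
link 1: phi[1] = 100 + 190 = 290 deg
  cos(290 deg) = 0.3420, sin(290 deg) = -0.9397
  joint[2] = (-0.7814, 4.4316) + 4 * (0.3420, -0.9397) = (-0.7814 + 1.3681, 4.4316 + -3.7588) = (0.5867, 0.6729)
End effector: (0.5867, 0.6729)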